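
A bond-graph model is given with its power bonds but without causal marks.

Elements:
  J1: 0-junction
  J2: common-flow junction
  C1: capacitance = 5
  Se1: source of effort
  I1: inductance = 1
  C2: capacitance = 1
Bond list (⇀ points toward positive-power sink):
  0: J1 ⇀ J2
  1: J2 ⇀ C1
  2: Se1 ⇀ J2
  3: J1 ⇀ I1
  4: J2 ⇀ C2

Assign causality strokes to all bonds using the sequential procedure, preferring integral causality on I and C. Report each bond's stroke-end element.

β0 stroke at J1
β1 stroke at J2
β2 stroke at J2
β3 stroke at I1
β4 stroke at J2

b2 stroke→J2  (source Se1 imposes e)
b1 stroke→J2  (C1 outputs effort q/C1)
b3 stroke→I1  (I1: I, integral causality)
b0 stroke→J1  (only one effort-in slot at J1)
b4 stroke→J2  (common-f at J2 fixed by 0)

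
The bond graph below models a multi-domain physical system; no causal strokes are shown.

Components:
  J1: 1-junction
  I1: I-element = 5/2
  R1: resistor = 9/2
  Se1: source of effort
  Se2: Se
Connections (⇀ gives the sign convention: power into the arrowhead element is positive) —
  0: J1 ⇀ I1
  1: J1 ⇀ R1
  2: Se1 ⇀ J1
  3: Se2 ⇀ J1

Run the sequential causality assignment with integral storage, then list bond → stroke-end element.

β0 stroke at I1
β1 stroke at J1
β2 stroke at J1
β3 stroke at J1

b2 |J1  (Se1: effort source, stroke at far end)
b3 |J1  (source Se2 imposes e)
b0 |I1  (prefer integral on I1)
b1 |J1  (J1 flow already set via bond 0)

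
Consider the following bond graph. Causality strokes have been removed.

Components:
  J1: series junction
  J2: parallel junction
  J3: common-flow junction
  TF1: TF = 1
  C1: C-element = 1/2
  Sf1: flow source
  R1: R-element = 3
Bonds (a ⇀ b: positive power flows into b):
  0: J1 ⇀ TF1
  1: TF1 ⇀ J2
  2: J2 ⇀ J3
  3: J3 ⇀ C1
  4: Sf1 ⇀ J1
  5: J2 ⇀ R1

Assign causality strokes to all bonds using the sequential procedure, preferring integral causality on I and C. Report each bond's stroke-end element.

β4 stroke→Sf1  (Sf1: flow source, stroke at near end)
β0 stroke→J1  (J1: bond 4 brought flow, rest push out)
β1 stroke→TF1  (TF1: transformer flips bond 0)
β3 stroke→J3  (C1 outputs effort q/C1)
β2 stroke→J2  (closing 1-jn rule on J3)
β5 stroke→R1  (J2 effort already set via bond 2)

bond 0 |J1
bond 1 |TF1
bond 2 |J2
bond 3 |J3
bond 4 |Sf1
bond 5 |R1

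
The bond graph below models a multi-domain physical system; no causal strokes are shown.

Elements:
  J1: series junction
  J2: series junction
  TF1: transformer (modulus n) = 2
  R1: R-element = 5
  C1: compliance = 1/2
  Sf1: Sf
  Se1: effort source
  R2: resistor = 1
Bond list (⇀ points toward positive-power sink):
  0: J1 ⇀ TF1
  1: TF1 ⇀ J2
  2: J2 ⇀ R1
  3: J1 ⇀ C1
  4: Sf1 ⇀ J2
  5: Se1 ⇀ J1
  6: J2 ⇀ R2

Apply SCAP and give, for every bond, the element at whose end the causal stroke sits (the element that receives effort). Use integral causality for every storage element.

b4 →Sf1  (Sf1 fixes flow; stroke at Sf1)
b5 →J1  (Se1: effort source, stroke at far end)
b1 →J2  (1-jn J2 has f-setter on 4)
b2 →J2  (J2: bond 4 brought flow, rest push out)
b6 →J2  (J2: bond 4 brought flow, rest push out)
b0 →TF1  (TF1: transformer flips bond 1)
b3 →J1  (J1: bond 0 brought flow, rest push out)

#0 |TF1
#1 |J2
#2 |J2
#3 |J1
#4 |Sf1
#5 |J1
#6 |J2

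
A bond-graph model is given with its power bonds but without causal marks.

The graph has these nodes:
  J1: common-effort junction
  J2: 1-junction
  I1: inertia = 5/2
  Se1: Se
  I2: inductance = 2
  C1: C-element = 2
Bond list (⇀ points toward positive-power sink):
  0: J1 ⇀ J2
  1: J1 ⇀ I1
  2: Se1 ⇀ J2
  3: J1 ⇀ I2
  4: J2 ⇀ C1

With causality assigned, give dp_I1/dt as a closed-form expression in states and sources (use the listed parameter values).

dp_I1/dt = -E_Se1 + q_C1/2

#2 →J2  (source Se1 imposes e)
#1 →I1  (prefer integral on I1)
#3 →I2  (prefer integral on I2)
#0 →J1  (closing 0-jn rule on J1)
#4 →J2  (common-f at J2 fixed by 0)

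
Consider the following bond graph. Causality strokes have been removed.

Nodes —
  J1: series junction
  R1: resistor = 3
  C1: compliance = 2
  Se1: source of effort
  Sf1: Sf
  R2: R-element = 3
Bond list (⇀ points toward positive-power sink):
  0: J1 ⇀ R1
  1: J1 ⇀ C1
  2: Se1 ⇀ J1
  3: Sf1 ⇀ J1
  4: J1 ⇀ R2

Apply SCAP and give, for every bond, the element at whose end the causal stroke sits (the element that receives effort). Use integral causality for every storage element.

bond 0 →J1
bond 1 →J1
bond 2 →J1
bond 3 →Sf1
bond 4 →J1

b2 stroke at J1  (Se1 (Se) sets effort on bond)
b3 stroke at Sf1  (Sf1 (Sf) sets flow on bond)
b0 stroke at J1  (J1: bond 3 brought flow, rest push out)
b1 stroke at J1  (common-f at J1 fixed by 3)
b4 stroke at J1  (J1: bond 3 brought flow, rest push out)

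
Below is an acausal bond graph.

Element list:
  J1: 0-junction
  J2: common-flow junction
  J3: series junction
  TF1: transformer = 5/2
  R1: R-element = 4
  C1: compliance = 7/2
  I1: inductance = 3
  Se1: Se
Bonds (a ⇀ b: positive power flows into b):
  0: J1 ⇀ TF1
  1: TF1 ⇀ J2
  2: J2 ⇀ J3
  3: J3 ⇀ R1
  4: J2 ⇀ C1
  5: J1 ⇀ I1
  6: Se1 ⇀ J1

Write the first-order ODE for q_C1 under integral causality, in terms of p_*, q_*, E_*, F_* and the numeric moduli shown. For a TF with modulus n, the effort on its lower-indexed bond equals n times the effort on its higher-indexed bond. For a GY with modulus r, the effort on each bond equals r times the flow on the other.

dq_C1/dt = E_Se1/10 - q_C1/14

β6 |J1  (Se1 (Se) sets effort on bond)
β0 |TF1  (common-e at J1 fixed by 6)
β5 |I1  (J1: bond 6 brought effort, rest push out)
β1 |J2  (TF1 one-in-one-out from 0)
β4 |J2  (C1: C, integral causality)
β2 |J3  (J2 needs exactly one f-in)
β3 |R1  (only one flow-in slot at J3)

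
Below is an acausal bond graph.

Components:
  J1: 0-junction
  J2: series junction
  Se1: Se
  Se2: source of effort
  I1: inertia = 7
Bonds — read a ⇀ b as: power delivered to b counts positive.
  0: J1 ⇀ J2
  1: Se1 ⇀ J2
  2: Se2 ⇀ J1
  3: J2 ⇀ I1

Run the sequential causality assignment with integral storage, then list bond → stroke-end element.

b1 stroke at J2  (source Se1 imposes e)
b2 stroke at J1  (source Se2 imposes e)
b0 stroke at J2  (J1: bond 2 brought effort, rest push out)
b3 stroke at I1  (J2 needs exactly one f-in)

β0 |J2
β1 |J2
β2 |J1
β3 |I1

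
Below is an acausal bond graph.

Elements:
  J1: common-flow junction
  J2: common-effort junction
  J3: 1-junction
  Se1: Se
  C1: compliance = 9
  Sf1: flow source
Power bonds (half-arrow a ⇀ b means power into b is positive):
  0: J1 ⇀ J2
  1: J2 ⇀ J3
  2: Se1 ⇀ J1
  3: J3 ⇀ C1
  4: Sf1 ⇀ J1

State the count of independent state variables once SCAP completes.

b2 stroke→J1  (Se1 (Se) sets effort on bond)
b4 stroke→Sf1  (Sf1 fixes flow; stroke at Sf1)
b0 stroke→J1  (J1: bond 4 brought flow, rest push out)
b1 stroke→J2  (J2 needs exactly one e-in)
b3 stroke→J3  (1-jn J3 has f-setter on 1)

1  (C1 all integral)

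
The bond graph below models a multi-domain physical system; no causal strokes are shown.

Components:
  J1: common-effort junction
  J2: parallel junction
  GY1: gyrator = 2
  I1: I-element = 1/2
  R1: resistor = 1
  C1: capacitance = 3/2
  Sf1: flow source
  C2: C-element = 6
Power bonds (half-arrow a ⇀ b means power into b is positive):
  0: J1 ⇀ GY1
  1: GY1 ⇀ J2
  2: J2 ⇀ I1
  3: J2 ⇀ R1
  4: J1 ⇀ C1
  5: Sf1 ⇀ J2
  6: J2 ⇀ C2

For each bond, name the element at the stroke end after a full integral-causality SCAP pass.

b5 stroke at Sf1  (Sf1 (Sf) sets flow on bond)
b2 stroke at I1  (I1: I, integral causality)
b4 stroke at J1  (C1 outputs effort q/C1)
b0 stroke at GY1  (J1: bond 4 brought effort, rest push out)
b1 stroke at GY1  (GY1 both-in/both-out from 0)
b6 stroke at J2  (prefer integral on C2)
b3 stroke at R1  (0-jn J2 has e-setter on 6)

bond 0 →GY1
bond 1 →GY1
bond 2 →I1
bond 3 →R1
bond 4 →J1
bond 5 →Sf1
bond 6 →J2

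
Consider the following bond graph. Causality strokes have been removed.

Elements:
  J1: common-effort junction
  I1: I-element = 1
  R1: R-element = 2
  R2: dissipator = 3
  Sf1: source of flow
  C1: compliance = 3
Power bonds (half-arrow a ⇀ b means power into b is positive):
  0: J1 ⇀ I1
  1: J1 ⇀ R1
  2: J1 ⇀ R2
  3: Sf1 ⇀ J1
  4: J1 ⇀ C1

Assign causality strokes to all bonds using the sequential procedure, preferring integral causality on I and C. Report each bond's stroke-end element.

bond 3 →Sf1  (Sf1 (Sf) sets flow on bond)
bond 0 →I1  (prefer integral on I1)
bond 4 →J1  (C1: C, integral causality)
bond 1 →R1  (0-jn J1 has e-setter on 4)
bond 2 →R2  (J1: bond 4 brought effort, rest push out)

bond 0 →I1
bond 1 →R1
bond 2 →R2
bond 3 →Sf1
bond 4 →J1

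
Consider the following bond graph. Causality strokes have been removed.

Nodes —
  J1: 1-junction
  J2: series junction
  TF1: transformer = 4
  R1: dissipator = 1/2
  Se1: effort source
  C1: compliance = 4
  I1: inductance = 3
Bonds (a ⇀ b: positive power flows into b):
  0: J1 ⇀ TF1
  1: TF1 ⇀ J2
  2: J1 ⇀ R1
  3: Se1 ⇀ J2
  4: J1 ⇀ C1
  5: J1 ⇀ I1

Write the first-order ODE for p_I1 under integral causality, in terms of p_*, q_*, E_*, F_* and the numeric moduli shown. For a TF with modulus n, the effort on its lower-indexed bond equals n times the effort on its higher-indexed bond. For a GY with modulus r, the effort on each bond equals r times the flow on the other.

dp_I1/dt = 4*E_Se1 - p_I1/6 - q_C1/4

β3 →J2  (Se1 (Se) sets effort on bond)
β1 →TF1  (J2 needs exactly one f-in)
β0 →J1  (TF1: transformer flips bond 1)
β4 →J1  (C1: C, integral causality)
β5 →I1  (I1: I, integral causality)
β2 →J1  (1-jn J1 has f-setter on 5)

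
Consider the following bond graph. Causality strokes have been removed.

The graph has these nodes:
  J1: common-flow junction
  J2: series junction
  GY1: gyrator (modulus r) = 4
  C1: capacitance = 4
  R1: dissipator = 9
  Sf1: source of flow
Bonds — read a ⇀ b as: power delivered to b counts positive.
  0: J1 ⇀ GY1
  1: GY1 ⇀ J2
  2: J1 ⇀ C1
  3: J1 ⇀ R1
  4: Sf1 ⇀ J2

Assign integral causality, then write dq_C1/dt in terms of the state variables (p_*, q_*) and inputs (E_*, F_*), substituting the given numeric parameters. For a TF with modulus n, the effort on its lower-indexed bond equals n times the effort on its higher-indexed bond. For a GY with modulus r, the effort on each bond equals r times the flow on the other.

β4 stroke at Sf1  (Sf1: flow source, stroke at near end)
β1 stroke at J2  (1-jn J2 has f-setter on 4)
β0 stroke at J1  (through GY1, causality inverts; strokes same side of GY1)
β2 stroke at J1  (C1 integral (e out))
β3 stroke at R1  (only one flow-in slot at J1)

dq_C1/dt = -4*F_Sf1/9 - q_C1/36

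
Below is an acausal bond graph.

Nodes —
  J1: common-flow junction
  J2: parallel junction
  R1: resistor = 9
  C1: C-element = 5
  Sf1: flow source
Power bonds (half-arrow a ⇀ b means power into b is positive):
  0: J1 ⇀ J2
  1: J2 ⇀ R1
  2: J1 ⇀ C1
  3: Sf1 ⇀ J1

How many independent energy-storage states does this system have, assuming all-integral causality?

#3 |Sf1  (Sf1 (Sf) sets flow on bond)
#0 |J1  (J1: bond 3 brought flow, rest push out)
#2 |J1  (1-jn J1 has f-setter on 3)
#1 |J2  (J2 needs exactly one e-in)

1  (C1 all integral)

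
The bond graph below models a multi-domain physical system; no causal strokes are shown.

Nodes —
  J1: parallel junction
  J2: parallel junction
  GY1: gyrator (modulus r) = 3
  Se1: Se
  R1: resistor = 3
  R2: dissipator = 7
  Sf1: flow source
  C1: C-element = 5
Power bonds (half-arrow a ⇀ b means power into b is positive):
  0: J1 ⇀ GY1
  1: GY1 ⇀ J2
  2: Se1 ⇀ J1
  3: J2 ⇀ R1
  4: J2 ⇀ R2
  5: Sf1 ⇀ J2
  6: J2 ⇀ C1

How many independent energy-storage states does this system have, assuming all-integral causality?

1  (C1 all integral)

#2 stroke at J1  (Se1 (Se) sets effort on bond)
#5 stroke at Sf1  (Sf1: flow source, stroke at near end)
#0 stroke at GY1  (J1: bond 2 brought effort, rest push out)
#1 stroke at GY1  (through GY1, causality inverts; strokes same side of GY1)
#6 stroke at J2  (C1: C, integral causality)
#3 stroke at R1  (J2: bond 6 brought effort, rest push out)
#4 stroke at R2  (0-jn J2 has e-setter on 6)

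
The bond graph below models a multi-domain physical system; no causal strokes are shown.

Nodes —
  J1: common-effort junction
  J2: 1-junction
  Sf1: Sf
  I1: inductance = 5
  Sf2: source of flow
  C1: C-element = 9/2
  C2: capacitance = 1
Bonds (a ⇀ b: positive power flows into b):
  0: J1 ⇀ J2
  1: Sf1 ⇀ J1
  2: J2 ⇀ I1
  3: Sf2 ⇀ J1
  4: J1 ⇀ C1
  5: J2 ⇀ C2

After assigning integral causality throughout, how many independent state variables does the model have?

3  (C1, C2, I1 all integral)

bond 1 stroke at Sf1  (source Sf1 imposes f)
bond 3 stroke at Sf2  (Sf2: flow source, stroke at near end)
bond 2 stroke at I1  (I1 integral (f out))
bond 0 stroke at J2  (J2 flow already set via bond 2)
bond 5 stroke at J2  (J2: bond 2 brought flow, rest push out)
bond 4 stroke at J1  (J1 needs exactly one e-in)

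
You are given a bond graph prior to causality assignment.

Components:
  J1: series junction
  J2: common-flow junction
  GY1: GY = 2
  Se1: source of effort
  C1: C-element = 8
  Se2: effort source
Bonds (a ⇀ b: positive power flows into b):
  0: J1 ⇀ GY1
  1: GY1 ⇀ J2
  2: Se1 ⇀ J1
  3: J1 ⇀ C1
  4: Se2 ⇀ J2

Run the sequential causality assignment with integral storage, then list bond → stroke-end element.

#0 |GY1
#1 |GY1
#2 |J1
#3 |J1
#4 |J2

β2 stroke at J1  (Se1 fixes effort; stroke away)
β4 stroke at J2  (Se2 fixes effort; stroke away)
β1 stroke at GY1  (J2 needs exactly one f-in)
β0 stroke at GY1  (GY1: gyrator matches bond 1)
β3 stroke at J1  (common-f at J1 fixed by 0)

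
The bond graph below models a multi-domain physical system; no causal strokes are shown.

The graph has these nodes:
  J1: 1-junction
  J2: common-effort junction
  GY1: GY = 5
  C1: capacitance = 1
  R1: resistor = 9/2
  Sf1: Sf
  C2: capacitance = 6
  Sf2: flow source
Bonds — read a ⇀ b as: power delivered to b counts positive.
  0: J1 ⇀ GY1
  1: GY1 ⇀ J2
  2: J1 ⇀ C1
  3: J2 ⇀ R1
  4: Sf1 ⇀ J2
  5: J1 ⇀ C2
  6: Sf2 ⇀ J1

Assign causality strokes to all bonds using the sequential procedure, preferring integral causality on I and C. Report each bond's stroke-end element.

β4 →Sf1  (Sf1 (Sf) sets flow on bond)
β6 →Sf2  (Sf2: flow source, stroke at near end)
β0 →J1  (common-f at J1 fixed by 6)
β2 →J1  (1-jn J1 has f-setter on 6)
β5 →J1  (J1 flow already set via bond 6)
β1 →J2  (through GY1, causality inverts; strokes same side of GY1)
β3 →R1  (J2 effort already set via bond 1)

b0 |J1
b1 |J2
b2 |J1
b3 |R1
b4 |Sf1
b5 |J1
b6 |Sf2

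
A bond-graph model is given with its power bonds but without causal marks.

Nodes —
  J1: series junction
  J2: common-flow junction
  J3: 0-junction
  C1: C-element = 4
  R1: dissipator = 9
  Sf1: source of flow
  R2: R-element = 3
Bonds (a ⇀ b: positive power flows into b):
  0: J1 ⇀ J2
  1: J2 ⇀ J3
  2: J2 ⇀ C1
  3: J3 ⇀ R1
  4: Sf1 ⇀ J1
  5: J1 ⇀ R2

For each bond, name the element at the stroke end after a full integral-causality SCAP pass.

bond 4 stroke at Sf1  (Sf1 fixes flow; stroke at Sf1)
bond 0 stroke at J1  (J1: bond 4 brought flow, rest push out)
bond 5 stroke at J1  (J1: bond 4 brought flow, rest push out)
bond 1 stroke at J2  (1-jn J2 has f-setter on 0)
bond 2 stroke at J2  (J2 flow already set via bond 0)
bond 3 stroke at J3  (J3: last free bond brings effort in)

b0 →J1
b1 →J2
b2 →J2
b3 →J3
b4 →Sf1
b5 →J1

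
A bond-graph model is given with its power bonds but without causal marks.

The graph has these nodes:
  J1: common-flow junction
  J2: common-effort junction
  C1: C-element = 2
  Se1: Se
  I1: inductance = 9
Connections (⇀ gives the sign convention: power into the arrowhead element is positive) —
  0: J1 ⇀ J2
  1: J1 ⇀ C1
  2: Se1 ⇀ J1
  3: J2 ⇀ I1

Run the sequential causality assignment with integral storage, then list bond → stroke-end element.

β0 |J2
β1 |J1
β2 |J1
β3 |I1

#2 |J1  (Se1: effort source, stroke at far end)
#1 |J1  (C1 outputs effort q/C1)
#0 |J2  (closing 1-jn rule on J1)
#3 |I1  (common-e at J2 fixed by 0)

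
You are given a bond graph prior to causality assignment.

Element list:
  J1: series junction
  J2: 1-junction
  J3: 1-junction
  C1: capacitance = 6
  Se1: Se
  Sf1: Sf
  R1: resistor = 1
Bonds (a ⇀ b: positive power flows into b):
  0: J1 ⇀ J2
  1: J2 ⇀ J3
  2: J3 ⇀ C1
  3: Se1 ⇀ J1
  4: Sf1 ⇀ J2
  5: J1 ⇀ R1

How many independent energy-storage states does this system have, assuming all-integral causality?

β3 stroke at J1  (source Se1 imposes e)
β4 stroke at Sf1  (Sf1 fixes flow; stroke at Sf1)
β0 stroke at J2  (1-jn J2 has f-setter on 4)
β1 stroke at J2  (J2: bond 4 brought flow, rest push out)
β2 stroke at J3  (J3: bond 1 brought flow, rest push out)
β5 stroke at J1  (1-jn J1 has f-setter on 0)

1  (C1 all integral)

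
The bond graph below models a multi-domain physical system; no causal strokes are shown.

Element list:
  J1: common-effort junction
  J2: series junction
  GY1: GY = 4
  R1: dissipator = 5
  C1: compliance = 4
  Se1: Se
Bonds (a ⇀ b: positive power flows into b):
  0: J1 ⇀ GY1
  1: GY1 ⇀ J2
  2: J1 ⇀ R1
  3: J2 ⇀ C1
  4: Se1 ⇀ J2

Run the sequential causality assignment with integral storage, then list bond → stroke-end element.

b0 stroke→GY1
b1 stroke→GY1
b2 stroke→J1
b3 stroke→J2
b4 stroke→J2

bond 4 →J2  (Se1 fixes effort; stroke away)
bond 3 →J2  (C1: C, integral causality)
bond 1 →GY1  (closing 1-jn rule on J2)
bond 0 →GY1  (GY GY1: same side as bond 1)
bond 2 →J1  (J1 needs exactly one e-in)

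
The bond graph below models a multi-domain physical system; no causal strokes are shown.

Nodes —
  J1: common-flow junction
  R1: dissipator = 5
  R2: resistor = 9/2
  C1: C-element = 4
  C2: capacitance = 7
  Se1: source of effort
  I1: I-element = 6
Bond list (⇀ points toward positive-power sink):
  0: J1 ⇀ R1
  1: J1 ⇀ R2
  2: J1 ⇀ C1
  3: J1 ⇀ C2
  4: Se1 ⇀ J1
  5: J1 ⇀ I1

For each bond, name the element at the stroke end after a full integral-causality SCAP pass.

β0 stroke at J1
β1 stroke at J1
β2 stroke at J1
β3 stroke at J1
β4 stroke at J1
β5 stroke at I1

#4 stroke at J1  (Se1: effort source, stroke at far end)
#2 stroke at J1  (C1: C, integral causality)
#3 stroke at J1  (prefer integral on C2)
#5 stroke at I1  (I1 integral (f out))
#0 stroke at J1  (J1: bond 5 brought flow, rest push out)
#1 stroke at J1  (common-f at J1 fixed by 5)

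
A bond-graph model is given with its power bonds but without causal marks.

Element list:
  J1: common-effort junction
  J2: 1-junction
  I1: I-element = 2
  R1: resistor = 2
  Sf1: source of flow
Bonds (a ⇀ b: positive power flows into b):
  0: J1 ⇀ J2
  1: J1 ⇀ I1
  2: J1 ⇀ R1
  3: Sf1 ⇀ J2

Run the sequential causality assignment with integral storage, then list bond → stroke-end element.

#3 stroke→Sf1  (Sf1 fixes flow; stroke at Sf1)
#0 stroke→J2  (common-f at J2 fixed by 3)
#1 stroke→I1  (I1 integral (f out))
#2 stroke→J1  (J1: last free bond brings effort in)

b0 |J2
b1 |I1
b2 |J1
b3 |Sf1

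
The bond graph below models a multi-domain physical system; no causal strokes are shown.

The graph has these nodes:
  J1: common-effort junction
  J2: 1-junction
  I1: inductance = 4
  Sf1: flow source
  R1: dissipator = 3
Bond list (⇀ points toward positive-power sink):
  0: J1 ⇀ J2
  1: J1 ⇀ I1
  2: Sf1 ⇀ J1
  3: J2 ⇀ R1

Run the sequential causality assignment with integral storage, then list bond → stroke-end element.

β2 →Sf1  (source Sf1 imposes f)
β1 →I1  (I1 integral (f out))
β0 →J1  (J1: last free bond brings effort in)
β3 →J2  (common-f at J2 fixed by 0)

bond 0 →J1
bond 1 →I1
bond 2 →Sf1
bond 3 →J2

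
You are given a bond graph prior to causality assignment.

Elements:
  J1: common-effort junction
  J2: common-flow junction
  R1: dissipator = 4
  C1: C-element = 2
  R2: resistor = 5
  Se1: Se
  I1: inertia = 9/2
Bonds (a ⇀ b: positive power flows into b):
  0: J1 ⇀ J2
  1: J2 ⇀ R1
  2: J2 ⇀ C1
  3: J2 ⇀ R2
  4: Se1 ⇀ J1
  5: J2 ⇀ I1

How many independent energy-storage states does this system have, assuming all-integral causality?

2  (C1, I1 all integral)

b4 |J1  (Se1: effort source, stroke at far end)
b0 |J2  (J1: bond 4 brought effort, rest push out)
b2 |J2  (C1 outputs effort q/C1)
b5 |I1  (I1: I, integral causality)
b1 |J2  (J2 flow already set via bond 5)
b3 |J2  (J2 flow already set via bond 5)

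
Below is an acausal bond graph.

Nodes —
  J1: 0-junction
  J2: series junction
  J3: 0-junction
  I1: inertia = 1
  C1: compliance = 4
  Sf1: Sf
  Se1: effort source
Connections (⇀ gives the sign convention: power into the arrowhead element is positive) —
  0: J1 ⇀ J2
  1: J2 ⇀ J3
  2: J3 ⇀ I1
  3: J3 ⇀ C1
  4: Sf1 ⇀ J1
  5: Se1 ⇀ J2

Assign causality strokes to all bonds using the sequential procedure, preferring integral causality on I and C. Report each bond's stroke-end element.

#0 stroke→J1
#1 stroke→J2
#2 stroke→I1
#3 stroke→J3
#4 stroke→Sf1
#5 stroke→J2

β4 stroke→Sf1  (Sf1 (Sf) sets flow on bond)
β5 stroke→J2  (Se1 fixes effort; stroke away)
β0 stroke→J1  (J1 needs exactly one e-in)
β1 stroke→J2  (J2 flow already set via bond 0)
β2 stroke→I1  (prefer integral on I1)
β3 stroke→J3  (only one effort-in slot at J3)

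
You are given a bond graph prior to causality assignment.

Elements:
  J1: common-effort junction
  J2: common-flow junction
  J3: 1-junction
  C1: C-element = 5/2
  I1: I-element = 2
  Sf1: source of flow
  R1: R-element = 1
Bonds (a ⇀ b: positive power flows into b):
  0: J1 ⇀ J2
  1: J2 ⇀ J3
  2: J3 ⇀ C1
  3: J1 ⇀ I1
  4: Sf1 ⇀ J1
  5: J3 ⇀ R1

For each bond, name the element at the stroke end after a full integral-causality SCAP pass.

bond 0 stroke at J1
bond 1 stroke at J2
bond 2 stroke at J3
bond 3 stroke at I1
bond 4 stroke at Sf1
bond 5 stroke at J3

bond 4 →Sf1  (Sf1: flow source, stroke at near end)
bond 2 →J3  (C1 integral (e out))
bond 3 →I1  (I1 integral (f out))
bond 0 →J1  (closing 0-jn rule on J1)
bond 1 →J2  (common-f at J2 fixed by 0)
bond 5 →J3  (J3 flow already set via bond 1)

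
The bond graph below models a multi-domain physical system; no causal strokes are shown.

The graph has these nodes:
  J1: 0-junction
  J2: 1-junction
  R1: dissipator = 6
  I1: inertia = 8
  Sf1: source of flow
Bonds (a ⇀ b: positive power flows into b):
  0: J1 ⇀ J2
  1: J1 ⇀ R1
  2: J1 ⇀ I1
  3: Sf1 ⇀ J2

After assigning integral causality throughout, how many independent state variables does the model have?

1  (I1 all integral)

#3 →Sf1  (Sf1 fixes flow; stroke at Sf1)
#0 →J2  (J2: bond 3 brought flow, rest push out)
#2 →I1  (I1 integral (f out))
#1 →J1  (closing 0-jn rule on J1)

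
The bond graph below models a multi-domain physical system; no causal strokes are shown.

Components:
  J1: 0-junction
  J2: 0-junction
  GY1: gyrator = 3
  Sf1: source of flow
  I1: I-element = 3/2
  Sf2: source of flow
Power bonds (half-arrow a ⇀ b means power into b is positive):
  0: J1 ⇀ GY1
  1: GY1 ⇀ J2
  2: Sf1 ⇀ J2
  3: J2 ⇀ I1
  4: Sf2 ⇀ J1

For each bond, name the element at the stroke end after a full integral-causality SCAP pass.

β0 stroke at J1
β1 stroke at J2
β2 stroke at Sf1
β3 stroke at I1
β4 stroke at Sf2

bond 2 |Sf1  (Sf1: flow source, stroke at near end)
bond 4 |Sf2  (Sf2: flow source, stroke at near end)
bond 0 |J1  (J1 needs exactly one e-in)
bond 1 |J2  (GY GY1: same side as bond 0)
bond 3 |I1  (J2: bond 1 brought effort, rest push out)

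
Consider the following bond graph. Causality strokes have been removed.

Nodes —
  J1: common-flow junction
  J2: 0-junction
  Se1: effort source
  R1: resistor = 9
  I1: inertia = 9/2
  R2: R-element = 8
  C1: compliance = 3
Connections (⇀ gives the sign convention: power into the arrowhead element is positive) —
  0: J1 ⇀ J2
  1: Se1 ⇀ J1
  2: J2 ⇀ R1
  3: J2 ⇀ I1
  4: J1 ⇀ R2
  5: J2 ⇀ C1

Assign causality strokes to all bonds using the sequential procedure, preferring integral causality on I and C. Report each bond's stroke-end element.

β1 →J1  (source Se1 imposes e)
β3 →I1  (I1 outputs flow p/I1)
β5 →J2  (C1: C, integral causality)
β0 →J1  (0-jn J2 has e-setter on 5)
β2 →R1  (J2: bond 5 brought effort, rest push out)
β4 →R2  (closing 1-jn rule on J1)

bond 0 stroke at J1
bond 1 stroke at J1
bond 2 stroke at R1
bond 3 stroke at I1
bond 4 stroke at R2
bond 5 stroke at J2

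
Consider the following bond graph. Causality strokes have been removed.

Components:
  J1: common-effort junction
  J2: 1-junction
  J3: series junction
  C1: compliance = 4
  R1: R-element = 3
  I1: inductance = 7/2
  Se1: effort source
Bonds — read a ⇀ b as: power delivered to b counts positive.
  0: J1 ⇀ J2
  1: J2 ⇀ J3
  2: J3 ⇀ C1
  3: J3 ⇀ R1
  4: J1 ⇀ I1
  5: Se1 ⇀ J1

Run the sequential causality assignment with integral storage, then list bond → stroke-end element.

β0 stroke→J2
β1 stroke→J3
β2 stroke→J3
β3 stroke→R1
β4 stroke→I1
β5 stroke→J1

#5 stroke→J1  (Se1: effort source, stroke at far end)
#0 stroke→J2  (0-jn J1 has e-setter on 5)
#4 stroke→I1  (J1 effort already set via bond 5)
#1 stroke→J3  (closing 1-jn rule on J2)
#2 stroke→J3  (prefer integral on C1)
#3 stroke→R1  (J3 needs exactly one f-in)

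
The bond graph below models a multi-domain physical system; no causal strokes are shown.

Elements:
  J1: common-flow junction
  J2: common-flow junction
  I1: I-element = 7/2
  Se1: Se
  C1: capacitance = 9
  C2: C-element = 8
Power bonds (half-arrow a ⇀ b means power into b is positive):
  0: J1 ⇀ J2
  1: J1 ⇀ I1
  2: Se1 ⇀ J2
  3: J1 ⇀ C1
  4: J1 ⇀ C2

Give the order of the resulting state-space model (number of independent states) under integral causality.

bond 2 →J2  (Se1: effort source, stroke at far end)
bond 0 →J1  (closing 1-jn rule on J2)
bond 1 →I1  (prefer integral on I1)
bond 3 →J1  (1-jn J1 has f-setter on 1)
bond 4 →J1  (J1 flow already set via bond 1)

3  (C1, C2, I1 all integral)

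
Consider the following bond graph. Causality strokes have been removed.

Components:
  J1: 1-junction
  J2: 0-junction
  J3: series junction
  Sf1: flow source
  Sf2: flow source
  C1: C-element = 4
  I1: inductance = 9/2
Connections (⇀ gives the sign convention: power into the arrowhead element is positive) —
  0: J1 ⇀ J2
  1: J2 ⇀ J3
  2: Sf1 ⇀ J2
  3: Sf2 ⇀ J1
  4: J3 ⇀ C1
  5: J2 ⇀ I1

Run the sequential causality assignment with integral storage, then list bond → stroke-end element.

β0 stroke→J1
β1 stroke→J2
β2 stroke→Sf1
β3 stroke→Sf2
β4 stroke→J3
β5 stroke→I1

b2 stroke→Sf1  (source Sf1 imposes f)
b3 stroke→Sf2  (Sf2: flow source, stroke at near end)
b0 stroke→J1  (J1 flow already set via bond 3)
b4 stroke→J3  (prefer integral on C1)
b1 stroke→J2  (J3 needs exactly one f-in)
b5 stroke→I1  (J2 effort already set via bond 1)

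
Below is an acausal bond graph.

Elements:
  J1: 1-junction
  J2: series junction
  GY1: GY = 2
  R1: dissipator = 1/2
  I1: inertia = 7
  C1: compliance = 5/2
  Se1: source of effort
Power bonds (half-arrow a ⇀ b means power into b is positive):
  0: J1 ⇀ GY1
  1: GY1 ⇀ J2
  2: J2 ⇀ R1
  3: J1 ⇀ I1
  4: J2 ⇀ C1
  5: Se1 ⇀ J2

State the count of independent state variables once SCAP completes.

2  (C1, I1 all integral)

#5 stroke at J2  (Se1 fixes effort; stroke away)
#3 stroke at I1  (I1 outputs flow p/I1)
#0 stroke at J1  (1-jn J1 has f-setter on 3)
#1 stroke at J2  (GY GY1: same side as bond 0)
#4 stroke at J2  (prefer integral on C1)
#2 stroke at R1  (closing 1-jn rule on J2)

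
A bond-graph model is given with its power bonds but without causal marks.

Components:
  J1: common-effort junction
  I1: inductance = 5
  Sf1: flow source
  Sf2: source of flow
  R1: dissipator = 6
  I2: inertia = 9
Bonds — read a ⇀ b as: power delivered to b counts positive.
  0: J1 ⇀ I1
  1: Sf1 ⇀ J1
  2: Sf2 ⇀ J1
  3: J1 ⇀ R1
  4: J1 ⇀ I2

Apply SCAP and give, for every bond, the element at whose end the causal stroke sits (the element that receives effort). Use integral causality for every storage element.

b0 stroke→I1
b1 stroke→Sf1
b2 stroke→Sf2
b3 stroke→J1
b4 stroke→I2

β1 →Sf1  (Sf1 (Sf) sets flow on bond)
β2 →Sf2  (Sf2: flow source, stroke at near end)
β0 →I1  (I1: I, integral causality)
β4 →I2  (prefer integral on I2)
β3 →J1  (closing 0-jn rule on J1)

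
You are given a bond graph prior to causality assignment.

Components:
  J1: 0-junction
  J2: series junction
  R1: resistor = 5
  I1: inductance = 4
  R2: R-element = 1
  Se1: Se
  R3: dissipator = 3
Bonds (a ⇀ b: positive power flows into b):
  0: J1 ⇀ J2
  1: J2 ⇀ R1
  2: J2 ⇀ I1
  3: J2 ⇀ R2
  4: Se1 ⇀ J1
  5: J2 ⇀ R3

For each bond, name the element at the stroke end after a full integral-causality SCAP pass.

b0 →J2
b1 →J2
b2 →I1
b3 →J2
b4 →J1
b5 →J2

bond 4 stroke→J1  (Se1 fixes effort; stroke away)
bond 0 stroke→J2  (0-jn J1 has e-setter on 4)
bond 2 stroke→I1  (I1 outputs flow p/I1)
bond 1 stroke→J2  (common-f at J2 fixed by 2)
bond 3 stroke→J2  (common-f at J2 fixed by 2)
bond 5 stroke→J2  (J2 flow already set via bond 2)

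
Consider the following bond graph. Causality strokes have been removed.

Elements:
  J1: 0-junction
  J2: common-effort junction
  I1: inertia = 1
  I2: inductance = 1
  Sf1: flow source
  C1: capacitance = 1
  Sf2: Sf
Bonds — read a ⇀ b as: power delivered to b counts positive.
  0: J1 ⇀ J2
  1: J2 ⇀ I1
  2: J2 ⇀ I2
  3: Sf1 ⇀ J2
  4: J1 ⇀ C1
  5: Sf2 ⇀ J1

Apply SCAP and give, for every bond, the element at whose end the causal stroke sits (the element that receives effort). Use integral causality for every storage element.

#0 |J2
#1 |I1
#2 |I2
#3 |Sf1
#4 |J1
#5 |Sf2

bond 3 stroke at Sf1  (source Sf1 imposes f)
bond 5 stroke at Sf2  (Sf2 fixes flow; stroke at Sf2)
bond 1 stroke at I1  (prefer integral on I1)
bond 2 stroke at I2  (I2: I, integral causality)
bond 0 stroke at J2  (only one effort-in slot at J2)
bond 4 stroke at J1  (closing 0-jn rule on J1)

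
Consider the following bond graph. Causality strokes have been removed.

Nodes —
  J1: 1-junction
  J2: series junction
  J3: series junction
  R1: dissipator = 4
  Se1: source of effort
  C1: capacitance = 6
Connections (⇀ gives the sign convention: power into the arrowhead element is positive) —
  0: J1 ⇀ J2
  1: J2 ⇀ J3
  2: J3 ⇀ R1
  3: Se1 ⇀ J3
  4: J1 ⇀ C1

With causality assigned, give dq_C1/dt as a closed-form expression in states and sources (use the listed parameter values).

dq_C1/dt = E_Se1/4 - q_C1/24

bond 3 stroke→J3  (Se1 fixes effort; stroke away)
bond 4 stroke→J1  (C1: C, integral causality)
bond 0 stroke→J2  (only one flow-in slot at J1)
bond 1 stroke→J3  (J2: last free bond brings flow in)
bond 2 stroke→R1  (closing 1-jn rule on J3)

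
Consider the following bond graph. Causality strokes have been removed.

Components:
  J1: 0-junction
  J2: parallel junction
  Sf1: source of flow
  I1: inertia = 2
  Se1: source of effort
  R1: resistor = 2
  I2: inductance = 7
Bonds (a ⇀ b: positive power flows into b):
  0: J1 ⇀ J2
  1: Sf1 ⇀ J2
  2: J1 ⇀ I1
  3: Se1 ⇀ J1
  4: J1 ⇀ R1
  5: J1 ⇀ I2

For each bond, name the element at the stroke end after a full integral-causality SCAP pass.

#0 →J2
#1 →Sf1
#2 →I1
#3 →J1
#4 →R1
#5 →I2

b1 stroke at Sf1  (source Sf1 imposes f)
b3 stroke at J1  (Se1 fixes effort; stroke away)
b0 stroke at J2  (J1 effort already set via bond 3)
b2 stroke at I1  (J1: bond 3 brought effort, rest push out)
b4 stroke at R1  (common-e at J1 fixed by 3)
b5 stroke at I2  (common-e at J1 fixed by 3)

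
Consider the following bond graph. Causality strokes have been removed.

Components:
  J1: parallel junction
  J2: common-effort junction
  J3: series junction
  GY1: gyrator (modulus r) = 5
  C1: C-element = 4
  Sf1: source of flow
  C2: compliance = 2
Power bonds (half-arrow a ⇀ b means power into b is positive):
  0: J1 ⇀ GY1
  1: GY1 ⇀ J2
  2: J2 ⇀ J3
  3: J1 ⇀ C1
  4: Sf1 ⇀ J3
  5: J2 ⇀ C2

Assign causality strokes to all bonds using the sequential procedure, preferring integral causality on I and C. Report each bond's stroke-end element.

β4 →Sf1  (Sf1 fixes flow; stroke at Sf1)
β2 →J3  (1-jn J3 has f-setter on 4)
β3 →J1  (C1 integral (e out))
β0 →GY1  (J1 effort already set via bond 3)
β1 →GY1  (through GY1, causality inverts; strokes same side of GY1)
β5 →J2  (only one effort-in slot at J2)

#0 →GY1
#1 →GY1
#2 →J3
#3 →J1
#4 →Sf1
#5 →J2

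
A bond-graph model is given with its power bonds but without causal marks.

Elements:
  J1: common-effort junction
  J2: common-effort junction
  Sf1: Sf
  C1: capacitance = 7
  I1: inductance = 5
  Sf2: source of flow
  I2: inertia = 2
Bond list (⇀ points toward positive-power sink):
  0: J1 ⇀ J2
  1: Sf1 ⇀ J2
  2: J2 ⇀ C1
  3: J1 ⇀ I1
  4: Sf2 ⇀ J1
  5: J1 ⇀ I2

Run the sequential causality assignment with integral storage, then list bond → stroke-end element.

β0 stroke→J1
β1 stroke→Sf1
β2 stroke→J2
β3 stroke→I1
β4 stroke→Sf2
β5 stroke→I2

β1 |Sf1  (source Sf1 imposes f)
β4 |Sf2  (source Sf2 imposes f)
β2 |J2  (C1 integral (e out))
β0 |J1  (J2: bond 2 brought effort, rest push out)
β3 |I1  (J1: bond 0 brought effort, rest push out)
β5 |I2  (common-e at J1 fixed by 0)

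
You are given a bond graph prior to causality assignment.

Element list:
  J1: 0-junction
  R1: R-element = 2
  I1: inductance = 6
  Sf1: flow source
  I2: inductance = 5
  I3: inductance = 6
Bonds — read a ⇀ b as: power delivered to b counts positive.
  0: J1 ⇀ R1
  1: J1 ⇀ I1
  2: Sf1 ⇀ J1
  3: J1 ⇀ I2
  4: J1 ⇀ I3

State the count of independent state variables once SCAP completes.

#2 stroke→Sf1  (source Sf1 imposes f)
#1 stroke→I1  (I1 integral (f out))
#3 stroke→I2  (I2: I, integral causality)
#4 stroke→I3  (I3 outputs flow p/I3)
#0 stroke→J1  (only one effort-in slot at J1)

3  (I1, I2, I3 all integral)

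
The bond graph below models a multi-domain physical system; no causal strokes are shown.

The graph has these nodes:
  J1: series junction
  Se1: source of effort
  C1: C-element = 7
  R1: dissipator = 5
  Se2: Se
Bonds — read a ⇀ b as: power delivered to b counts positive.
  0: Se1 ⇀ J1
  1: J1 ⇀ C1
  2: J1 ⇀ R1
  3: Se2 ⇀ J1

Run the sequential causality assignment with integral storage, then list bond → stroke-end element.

bond 0 →J1  (Se1 (Se) sets effort on bond)
bond 3 →J1  (Se2: effort source, stroke at far end)
bond 1 →J1  (C1 integral (e out))
bond 2 →R1  (J1 needs exactly one f-in)

b0 →J1
b1 →J1
b2 →R1
b3 →J1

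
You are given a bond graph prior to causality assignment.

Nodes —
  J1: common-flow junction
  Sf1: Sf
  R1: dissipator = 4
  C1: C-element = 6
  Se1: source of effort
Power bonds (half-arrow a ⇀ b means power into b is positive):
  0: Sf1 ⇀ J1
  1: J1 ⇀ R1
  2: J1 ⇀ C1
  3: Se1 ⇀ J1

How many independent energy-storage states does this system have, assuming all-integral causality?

1  (C1 all integral)

β0 stroke at Sf1  (Sf1 fixes flow; stroke at Sf1)
β3 stroke at J1  (Se1 (Se) sets effort on bond)
β1 stroke at J1  (1-jn J1 has f-setter on 0)
β2 stroke at J1  (common-f at J1 fixed by 0)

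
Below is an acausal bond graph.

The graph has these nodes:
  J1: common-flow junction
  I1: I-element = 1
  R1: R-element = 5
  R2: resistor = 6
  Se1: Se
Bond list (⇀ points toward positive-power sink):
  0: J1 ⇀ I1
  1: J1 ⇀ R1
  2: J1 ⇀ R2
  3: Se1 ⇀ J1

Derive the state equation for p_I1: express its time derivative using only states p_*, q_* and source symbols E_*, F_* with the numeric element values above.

dp_I1/dt = E_Se1 - 11*p_I1

b3 stroke at J1  (source Se1 imposes e)
b0 stroke at I1  (prefer integral on I1)
b1 stroke at J1  (J1: bond 0 brought flow, rest push out)
b2 stroke at J1  (1-jn J1 has f-setter on 0)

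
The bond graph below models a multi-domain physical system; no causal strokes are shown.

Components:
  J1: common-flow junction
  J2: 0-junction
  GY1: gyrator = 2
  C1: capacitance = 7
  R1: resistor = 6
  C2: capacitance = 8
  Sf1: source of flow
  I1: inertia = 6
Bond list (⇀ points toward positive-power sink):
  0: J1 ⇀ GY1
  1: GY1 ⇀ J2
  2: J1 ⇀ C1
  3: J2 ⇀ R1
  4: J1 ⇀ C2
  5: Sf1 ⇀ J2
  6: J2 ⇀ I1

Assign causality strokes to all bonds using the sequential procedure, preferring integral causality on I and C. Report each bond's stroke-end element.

bond 5 stroke at Sf1  (Sf1: flow source, stroke at near end)
bond 2 stroke at J1  (prefer integral on C1)
bond 4 stroke at J1  (C2 outputs effort q/C2)
bond 0 stroke at GY1  (J1 needs exactly one f-in)
bond 1 stroke at GY1  (GY1 both-in/both-out from 0)
bond 6 stroke at I1  (I1 outputs flow p/I1)
bond 3 stroke at J2  (J2: last free bond brings effort in)

#0 |GY1
#1 |GY1
#2 |J1
#3 |J2
#4 |J1
#5 |Sf1
#6 |I1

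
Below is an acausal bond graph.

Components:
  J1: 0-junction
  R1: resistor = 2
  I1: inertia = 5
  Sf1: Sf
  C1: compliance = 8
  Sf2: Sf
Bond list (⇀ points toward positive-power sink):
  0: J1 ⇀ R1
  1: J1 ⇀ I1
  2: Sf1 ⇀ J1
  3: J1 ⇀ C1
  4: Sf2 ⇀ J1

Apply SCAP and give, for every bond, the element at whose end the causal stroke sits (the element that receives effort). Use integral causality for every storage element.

bond 2 →Sf1  (Sf1 fixes flow; stroke at Sf1)
bond 4 →Sf2  (source Sf2 imposes f)
bond 1 →I1  (I1 outputs flow p/I1)
bond 3 →J1  (C1: C, integral causality)
bond 0 →R1  (J1: bond 3 brought effort, rest push out)

b0 |R1
b1 |I1
b2 |Sf1
b3 |J1
b4 |Sf2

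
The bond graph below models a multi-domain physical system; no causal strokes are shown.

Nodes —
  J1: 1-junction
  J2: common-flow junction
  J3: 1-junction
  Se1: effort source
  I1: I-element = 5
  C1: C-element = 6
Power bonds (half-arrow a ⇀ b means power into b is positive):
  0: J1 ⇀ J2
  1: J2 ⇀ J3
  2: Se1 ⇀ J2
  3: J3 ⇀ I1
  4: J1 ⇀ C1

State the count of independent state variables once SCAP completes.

β2 |J2  (Se1 fixes effort; stroke away)
β3 |I1  (I1 integral (f out))
β1 |J3  (common-f at J3 fixed by 3)
β0 |J2  (J2 flow already set via bond 1)
β4 |J1  (J1 flow already set via bond 0)

2  (C1, I1 all integral)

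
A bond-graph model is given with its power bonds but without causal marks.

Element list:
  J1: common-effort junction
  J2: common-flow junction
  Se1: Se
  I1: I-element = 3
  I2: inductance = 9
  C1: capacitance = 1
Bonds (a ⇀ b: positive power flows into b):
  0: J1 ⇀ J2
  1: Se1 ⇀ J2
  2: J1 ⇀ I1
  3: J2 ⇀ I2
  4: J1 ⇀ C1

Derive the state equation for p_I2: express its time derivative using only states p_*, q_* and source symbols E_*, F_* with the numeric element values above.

β1 stroke at J2  (source Se1 imposes e)
β2 stroke at I1  (I1 integral (f out))
β3 stroke at I2  (I2 integral (f out))
β0 stroke at J2  (common-f at J2 fixed by 3)
β4 stroke at J1  (only one effort-in slot at J1)

dp_I2/dt = E_Se1 + q_C1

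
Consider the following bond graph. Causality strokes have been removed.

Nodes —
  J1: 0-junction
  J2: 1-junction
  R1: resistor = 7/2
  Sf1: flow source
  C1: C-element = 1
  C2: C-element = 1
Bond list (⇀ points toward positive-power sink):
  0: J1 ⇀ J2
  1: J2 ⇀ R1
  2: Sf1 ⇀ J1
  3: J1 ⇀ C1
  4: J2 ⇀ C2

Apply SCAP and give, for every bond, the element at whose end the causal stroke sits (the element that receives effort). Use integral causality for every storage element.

#2 stroke at Sf1  (Sf1 fixes flow; stroke at Sf1)
#3 stroke at J1  (prefer integral on C1)
#0 stroke at J2  (0-jn J1 has e-setter on 3)
#4 stroke at J2  (C2: C, integral causality)
#1 stroke at R1  (closing 1-jn rule on J2)

bond 0 |J2
bond 1 |R1
bond 2 |Sf1
bond 3 |J1
bond 4 |J2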